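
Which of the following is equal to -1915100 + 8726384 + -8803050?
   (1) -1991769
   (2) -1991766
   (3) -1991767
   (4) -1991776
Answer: 2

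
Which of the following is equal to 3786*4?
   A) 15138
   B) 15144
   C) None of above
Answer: B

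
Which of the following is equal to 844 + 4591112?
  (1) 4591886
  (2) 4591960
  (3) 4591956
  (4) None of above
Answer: 3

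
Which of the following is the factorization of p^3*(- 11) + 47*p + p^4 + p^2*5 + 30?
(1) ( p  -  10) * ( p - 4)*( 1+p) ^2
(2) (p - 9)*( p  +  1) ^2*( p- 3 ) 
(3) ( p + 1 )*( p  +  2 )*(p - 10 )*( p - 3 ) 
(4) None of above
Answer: 4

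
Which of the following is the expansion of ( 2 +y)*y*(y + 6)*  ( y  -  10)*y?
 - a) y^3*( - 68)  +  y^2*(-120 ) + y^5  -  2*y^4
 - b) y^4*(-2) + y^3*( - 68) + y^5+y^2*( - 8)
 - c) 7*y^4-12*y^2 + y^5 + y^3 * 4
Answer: a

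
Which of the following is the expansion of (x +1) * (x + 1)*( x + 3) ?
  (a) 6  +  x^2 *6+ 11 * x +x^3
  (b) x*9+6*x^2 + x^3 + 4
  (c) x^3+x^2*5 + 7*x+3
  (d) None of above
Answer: c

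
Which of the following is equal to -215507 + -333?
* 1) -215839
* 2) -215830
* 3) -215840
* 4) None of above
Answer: 3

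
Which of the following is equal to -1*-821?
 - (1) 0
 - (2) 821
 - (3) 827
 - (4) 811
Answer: 2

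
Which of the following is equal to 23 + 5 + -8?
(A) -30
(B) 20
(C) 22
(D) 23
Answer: B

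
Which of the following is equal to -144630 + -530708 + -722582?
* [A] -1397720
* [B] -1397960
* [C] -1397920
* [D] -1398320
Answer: C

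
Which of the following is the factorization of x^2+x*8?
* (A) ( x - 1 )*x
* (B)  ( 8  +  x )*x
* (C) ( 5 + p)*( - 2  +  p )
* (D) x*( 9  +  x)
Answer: B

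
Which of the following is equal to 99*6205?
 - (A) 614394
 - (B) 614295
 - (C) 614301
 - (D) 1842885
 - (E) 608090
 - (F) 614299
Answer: B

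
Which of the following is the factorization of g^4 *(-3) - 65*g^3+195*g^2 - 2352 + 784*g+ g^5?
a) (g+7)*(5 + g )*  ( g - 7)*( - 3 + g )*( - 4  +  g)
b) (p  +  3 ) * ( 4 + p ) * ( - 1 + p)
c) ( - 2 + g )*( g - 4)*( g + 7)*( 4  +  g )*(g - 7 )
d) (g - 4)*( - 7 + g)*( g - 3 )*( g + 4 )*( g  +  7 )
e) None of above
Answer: d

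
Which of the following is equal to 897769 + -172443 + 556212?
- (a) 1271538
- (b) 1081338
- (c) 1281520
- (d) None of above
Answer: d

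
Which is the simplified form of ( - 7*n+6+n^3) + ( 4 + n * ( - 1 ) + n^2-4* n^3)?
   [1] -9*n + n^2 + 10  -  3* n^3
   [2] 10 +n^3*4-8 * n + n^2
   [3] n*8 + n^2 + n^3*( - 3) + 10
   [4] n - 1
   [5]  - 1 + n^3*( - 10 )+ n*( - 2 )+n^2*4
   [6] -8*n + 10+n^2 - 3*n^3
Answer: 6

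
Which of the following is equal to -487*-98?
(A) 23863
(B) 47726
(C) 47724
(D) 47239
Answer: B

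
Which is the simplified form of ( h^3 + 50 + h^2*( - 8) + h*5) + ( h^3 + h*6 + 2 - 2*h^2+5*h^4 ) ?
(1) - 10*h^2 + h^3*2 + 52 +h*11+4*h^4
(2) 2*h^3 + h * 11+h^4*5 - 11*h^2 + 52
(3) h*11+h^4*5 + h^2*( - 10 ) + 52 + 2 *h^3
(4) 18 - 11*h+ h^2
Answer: 3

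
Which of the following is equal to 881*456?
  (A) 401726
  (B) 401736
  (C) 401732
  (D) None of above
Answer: B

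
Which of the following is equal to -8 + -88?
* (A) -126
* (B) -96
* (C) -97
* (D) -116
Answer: B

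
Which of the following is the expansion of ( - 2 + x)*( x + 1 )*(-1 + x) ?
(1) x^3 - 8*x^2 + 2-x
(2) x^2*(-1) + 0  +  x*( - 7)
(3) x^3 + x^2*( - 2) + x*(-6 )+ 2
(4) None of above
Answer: 4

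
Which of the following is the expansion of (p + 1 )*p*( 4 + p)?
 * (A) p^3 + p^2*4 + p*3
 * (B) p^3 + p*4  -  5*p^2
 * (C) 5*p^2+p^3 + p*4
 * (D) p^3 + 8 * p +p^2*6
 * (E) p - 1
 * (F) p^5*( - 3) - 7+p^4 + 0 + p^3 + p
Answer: C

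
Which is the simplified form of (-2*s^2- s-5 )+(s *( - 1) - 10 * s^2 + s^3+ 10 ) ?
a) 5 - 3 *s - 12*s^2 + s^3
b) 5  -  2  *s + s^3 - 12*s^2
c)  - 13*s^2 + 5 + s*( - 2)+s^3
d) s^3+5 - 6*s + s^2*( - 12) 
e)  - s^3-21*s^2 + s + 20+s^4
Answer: b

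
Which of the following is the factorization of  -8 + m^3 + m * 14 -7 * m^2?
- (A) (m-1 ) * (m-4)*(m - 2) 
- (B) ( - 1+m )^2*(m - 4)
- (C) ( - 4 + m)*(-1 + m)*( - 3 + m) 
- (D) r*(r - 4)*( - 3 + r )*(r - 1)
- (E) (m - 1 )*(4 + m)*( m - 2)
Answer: A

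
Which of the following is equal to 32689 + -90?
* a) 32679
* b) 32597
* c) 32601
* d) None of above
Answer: d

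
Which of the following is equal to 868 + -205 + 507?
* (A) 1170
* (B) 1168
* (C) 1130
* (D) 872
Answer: A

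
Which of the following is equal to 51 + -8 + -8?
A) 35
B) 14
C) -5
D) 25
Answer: A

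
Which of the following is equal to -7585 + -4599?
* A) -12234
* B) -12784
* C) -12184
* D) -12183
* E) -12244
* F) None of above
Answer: C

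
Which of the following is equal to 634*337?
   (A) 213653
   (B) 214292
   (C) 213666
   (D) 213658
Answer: D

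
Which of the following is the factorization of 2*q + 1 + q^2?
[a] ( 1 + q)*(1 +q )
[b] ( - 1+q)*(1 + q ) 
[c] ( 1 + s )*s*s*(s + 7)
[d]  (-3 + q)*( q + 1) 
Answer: a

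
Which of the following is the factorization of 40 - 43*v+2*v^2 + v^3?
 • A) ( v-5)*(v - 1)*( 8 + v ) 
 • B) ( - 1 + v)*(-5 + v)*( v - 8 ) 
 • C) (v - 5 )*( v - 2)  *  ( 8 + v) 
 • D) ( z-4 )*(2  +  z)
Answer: A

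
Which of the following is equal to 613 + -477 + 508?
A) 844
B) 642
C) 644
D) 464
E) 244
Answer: C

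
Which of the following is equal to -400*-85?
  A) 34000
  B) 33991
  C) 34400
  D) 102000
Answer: A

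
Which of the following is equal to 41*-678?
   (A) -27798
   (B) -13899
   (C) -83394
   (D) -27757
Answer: A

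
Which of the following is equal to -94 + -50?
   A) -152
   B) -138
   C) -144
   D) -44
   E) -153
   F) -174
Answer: C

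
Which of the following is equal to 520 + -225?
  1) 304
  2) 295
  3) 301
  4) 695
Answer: 2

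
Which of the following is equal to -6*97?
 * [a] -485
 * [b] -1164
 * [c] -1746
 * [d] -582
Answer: d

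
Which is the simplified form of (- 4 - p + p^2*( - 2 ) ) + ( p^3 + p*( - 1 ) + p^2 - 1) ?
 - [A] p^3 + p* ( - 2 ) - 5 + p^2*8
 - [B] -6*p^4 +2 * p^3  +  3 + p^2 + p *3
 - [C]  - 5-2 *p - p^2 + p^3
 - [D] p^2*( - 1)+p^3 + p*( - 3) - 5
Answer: C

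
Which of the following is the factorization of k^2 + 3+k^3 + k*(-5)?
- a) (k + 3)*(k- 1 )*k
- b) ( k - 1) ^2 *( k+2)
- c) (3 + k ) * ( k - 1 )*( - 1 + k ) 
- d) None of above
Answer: c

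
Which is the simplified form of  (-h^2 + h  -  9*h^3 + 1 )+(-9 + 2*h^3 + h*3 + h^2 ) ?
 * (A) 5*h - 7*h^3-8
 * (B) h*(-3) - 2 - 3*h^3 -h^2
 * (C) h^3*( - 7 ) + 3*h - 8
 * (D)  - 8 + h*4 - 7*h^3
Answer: D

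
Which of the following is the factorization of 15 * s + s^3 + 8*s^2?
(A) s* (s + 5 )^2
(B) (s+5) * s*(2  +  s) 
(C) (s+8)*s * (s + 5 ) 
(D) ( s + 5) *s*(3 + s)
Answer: D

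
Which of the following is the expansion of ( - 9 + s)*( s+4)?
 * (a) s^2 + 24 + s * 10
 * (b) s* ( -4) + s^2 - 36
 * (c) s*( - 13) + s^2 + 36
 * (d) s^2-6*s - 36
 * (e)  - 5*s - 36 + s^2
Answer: e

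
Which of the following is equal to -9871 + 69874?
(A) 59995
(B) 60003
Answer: B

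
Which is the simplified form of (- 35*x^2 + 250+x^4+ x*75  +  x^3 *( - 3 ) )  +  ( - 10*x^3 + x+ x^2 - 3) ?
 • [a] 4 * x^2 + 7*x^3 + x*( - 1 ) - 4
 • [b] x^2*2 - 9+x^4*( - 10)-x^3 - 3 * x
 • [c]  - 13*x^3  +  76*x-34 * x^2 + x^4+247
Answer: c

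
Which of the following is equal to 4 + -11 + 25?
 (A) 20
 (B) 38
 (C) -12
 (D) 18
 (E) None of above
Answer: D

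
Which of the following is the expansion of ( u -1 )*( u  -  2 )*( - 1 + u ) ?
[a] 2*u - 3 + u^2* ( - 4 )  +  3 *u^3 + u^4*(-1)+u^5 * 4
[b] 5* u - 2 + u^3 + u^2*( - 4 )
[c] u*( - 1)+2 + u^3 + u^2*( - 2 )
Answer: b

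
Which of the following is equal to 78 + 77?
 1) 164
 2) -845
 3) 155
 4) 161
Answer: 3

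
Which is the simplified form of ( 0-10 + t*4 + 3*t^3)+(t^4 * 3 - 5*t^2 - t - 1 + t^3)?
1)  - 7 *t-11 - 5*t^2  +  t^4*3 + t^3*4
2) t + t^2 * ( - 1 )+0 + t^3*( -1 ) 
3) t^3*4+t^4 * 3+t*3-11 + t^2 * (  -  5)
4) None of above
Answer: 3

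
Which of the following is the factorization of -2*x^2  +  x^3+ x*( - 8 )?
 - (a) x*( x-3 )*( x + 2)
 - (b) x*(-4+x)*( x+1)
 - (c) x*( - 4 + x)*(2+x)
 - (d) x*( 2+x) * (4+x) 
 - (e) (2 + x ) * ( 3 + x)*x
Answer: c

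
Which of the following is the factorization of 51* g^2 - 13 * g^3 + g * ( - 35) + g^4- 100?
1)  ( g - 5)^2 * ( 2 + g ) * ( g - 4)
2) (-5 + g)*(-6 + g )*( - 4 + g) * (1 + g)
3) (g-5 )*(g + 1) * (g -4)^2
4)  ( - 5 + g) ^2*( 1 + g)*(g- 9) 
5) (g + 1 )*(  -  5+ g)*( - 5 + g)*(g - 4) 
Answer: 5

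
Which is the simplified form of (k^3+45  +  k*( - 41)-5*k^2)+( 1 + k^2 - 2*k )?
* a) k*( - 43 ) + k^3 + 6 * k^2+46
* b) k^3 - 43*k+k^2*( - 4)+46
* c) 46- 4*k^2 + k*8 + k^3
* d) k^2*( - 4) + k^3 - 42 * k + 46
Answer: b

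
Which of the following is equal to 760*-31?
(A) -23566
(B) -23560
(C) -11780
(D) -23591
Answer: B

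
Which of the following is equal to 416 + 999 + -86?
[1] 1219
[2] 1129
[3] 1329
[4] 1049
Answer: 3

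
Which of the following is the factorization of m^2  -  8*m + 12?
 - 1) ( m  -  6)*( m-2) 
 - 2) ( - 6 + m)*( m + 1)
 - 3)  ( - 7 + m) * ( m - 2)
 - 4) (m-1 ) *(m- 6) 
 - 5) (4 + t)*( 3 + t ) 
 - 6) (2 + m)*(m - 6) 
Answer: 1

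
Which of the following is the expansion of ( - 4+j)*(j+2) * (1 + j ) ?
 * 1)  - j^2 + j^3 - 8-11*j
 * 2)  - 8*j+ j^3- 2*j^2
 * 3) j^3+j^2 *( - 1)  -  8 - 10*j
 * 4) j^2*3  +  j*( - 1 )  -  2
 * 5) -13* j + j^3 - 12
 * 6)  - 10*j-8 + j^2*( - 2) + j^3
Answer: 3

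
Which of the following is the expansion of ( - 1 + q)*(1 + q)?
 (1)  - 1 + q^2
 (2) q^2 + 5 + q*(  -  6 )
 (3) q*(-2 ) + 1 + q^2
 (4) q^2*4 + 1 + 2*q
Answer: 1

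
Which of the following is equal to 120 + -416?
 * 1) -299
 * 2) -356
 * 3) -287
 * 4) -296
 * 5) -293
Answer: 4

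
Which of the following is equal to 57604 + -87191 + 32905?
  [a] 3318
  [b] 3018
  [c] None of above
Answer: a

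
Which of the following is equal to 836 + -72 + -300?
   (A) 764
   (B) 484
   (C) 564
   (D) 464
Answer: D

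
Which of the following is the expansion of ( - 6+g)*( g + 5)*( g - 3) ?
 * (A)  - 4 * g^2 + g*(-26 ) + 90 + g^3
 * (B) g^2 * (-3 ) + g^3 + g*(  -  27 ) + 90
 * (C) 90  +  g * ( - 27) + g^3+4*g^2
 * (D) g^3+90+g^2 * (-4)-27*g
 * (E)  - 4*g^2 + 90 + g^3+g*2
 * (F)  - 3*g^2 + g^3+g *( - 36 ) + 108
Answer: D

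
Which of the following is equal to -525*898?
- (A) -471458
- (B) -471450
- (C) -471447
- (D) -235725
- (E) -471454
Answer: B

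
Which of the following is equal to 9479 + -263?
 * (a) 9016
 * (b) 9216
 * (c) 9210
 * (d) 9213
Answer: b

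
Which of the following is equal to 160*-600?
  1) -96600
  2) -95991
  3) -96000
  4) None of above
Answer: 3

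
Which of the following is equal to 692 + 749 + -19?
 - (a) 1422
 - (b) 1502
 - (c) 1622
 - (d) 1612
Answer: a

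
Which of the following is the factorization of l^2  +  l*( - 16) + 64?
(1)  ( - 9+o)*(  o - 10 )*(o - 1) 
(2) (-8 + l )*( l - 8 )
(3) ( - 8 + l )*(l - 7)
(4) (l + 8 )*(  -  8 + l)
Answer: 2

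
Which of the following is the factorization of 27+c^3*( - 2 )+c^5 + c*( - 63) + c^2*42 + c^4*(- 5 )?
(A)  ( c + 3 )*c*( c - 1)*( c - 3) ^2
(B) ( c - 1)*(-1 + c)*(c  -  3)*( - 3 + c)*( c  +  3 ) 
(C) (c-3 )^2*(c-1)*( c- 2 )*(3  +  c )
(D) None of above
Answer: B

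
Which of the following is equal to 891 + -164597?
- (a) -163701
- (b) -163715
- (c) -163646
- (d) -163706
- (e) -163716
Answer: d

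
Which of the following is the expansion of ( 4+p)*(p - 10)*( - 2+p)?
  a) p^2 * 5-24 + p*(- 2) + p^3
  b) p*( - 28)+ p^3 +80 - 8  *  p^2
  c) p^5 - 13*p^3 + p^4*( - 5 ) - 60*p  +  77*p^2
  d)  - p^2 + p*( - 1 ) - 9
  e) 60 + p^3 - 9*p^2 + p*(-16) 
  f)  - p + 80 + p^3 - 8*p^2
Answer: b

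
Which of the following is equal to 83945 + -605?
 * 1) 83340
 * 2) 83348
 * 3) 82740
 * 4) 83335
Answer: 1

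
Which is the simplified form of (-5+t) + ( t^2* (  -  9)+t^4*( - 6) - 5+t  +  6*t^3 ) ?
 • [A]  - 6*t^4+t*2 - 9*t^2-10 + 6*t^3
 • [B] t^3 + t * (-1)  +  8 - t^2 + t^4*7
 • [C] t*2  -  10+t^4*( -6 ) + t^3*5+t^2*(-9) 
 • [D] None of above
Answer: A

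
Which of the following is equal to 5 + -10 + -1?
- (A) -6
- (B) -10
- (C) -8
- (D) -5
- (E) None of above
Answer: A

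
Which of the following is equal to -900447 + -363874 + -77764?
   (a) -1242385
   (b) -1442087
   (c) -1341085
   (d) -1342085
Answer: d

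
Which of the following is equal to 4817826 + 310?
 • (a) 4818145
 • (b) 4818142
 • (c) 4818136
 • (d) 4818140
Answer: c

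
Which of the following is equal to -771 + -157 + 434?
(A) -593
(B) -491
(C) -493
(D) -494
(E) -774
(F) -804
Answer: D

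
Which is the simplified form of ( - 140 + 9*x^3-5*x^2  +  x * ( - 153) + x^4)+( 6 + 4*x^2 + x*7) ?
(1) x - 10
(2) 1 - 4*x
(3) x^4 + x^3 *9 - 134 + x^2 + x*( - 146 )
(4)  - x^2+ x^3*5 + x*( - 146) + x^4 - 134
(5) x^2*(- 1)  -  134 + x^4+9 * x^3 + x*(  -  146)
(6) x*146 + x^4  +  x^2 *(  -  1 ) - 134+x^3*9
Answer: 5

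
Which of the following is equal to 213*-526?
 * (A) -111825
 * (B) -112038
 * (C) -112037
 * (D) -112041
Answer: B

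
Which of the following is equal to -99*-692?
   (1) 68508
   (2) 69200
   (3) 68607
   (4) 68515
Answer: 1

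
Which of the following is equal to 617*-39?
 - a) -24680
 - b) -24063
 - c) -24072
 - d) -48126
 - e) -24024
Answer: b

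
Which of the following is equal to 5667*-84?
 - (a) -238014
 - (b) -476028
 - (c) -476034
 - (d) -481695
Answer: b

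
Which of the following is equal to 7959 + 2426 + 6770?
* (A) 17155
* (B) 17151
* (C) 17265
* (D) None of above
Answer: A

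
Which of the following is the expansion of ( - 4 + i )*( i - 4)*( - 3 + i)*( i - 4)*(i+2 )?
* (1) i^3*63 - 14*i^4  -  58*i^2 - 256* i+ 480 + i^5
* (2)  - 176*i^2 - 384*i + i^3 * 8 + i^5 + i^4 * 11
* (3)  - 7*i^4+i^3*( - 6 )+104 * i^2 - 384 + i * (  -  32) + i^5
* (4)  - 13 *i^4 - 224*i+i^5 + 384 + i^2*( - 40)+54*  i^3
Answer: 4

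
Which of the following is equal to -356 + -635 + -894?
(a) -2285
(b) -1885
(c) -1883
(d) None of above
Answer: b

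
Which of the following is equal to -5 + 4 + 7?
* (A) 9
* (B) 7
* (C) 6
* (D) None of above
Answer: C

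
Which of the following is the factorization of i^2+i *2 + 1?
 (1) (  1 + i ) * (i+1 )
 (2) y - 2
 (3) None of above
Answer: 1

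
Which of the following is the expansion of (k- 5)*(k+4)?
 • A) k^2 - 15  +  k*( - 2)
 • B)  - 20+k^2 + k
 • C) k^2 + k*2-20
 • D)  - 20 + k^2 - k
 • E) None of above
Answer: D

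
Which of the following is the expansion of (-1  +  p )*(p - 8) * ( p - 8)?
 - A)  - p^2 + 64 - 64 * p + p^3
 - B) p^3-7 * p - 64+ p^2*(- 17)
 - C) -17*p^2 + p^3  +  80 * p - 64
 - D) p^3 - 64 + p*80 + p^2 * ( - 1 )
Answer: C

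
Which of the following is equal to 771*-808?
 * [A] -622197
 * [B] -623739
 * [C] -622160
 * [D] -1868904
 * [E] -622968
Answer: E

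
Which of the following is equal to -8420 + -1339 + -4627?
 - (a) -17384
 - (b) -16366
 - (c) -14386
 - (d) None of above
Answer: c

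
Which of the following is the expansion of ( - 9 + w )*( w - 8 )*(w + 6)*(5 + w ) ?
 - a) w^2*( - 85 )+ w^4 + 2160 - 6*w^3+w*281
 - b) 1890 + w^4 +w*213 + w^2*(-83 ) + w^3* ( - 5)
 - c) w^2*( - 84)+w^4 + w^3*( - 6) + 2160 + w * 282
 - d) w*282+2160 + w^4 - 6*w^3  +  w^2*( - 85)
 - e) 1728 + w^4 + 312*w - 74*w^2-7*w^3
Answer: d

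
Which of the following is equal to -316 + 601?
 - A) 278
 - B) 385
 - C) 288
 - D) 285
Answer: D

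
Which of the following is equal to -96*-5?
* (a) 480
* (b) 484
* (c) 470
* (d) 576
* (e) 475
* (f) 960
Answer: a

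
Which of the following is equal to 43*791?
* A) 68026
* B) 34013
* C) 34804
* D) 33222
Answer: B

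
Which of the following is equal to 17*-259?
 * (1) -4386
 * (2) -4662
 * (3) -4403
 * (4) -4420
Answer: 3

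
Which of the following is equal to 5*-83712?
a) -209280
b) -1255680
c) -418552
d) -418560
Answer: d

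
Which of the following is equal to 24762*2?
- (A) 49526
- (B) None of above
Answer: B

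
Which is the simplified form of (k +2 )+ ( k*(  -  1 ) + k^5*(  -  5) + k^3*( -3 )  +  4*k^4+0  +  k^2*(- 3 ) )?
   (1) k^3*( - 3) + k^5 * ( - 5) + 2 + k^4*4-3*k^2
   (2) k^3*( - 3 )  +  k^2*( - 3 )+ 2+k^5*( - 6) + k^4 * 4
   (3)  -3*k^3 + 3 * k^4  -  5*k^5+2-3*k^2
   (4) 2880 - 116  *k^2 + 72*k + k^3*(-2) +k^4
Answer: 1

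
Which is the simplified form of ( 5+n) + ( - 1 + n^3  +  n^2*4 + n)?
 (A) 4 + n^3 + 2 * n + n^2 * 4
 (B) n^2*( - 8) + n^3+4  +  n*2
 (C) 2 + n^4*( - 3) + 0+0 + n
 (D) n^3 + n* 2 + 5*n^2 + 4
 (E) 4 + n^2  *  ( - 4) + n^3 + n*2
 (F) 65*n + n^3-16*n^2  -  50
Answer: A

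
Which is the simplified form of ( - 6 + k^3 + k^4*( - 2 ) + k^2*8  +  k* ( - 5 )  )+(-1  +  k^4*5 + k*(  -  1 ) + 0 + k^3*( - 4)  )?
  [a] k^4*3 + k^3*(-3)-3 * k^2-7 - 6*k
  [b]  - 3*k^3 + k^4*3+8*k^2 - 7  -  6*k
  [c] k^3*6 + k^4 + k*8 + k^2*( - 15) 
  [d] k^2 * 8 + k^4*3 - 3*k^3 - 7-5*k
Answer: b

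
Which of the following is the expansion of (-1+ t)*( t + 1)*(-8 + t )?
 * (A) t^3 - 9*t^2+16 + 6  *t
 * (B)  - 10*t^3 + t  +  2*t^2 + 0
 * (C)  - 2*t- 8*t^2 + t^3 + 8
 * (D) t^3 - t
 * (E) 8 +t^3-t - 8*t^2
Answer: E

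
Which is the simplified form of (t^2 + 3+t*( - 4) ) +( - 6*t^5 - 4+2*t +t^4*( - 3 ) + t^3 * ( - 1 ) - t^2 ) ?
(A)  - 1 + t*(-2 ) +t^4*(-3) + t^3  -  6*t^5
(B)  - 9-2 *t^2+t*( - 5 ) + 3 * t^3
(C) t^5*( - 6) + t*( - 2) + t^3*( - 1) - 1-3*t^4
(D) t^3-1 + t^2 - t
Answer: C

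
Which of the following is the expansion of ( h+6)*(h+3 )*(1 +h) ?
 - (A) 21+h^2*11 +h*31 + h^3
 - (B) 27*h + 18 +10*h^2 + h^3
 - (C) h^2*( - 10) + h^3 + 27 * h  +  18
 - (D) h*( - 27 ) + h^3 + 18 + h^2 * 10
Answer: B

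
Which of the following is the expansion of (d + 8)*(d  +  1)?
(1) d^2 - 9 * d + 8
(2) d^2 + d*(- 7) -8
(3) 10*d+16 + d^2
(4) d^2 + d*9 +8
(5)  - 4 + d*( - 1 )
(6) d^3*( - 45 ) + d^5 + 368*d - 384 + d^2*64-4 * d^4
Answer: 4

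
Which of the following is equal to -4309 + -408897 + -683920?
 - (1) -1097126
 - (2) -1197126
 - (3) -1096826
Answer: 1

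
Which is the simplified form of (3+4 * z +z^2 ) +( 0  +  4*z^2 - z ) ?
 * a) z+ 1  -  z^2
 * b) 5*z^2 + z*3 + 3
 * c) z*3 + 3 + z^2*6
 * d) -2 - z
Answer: b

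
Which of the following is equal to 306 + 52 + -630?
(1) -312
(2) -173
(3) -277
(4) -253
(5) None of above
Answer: 5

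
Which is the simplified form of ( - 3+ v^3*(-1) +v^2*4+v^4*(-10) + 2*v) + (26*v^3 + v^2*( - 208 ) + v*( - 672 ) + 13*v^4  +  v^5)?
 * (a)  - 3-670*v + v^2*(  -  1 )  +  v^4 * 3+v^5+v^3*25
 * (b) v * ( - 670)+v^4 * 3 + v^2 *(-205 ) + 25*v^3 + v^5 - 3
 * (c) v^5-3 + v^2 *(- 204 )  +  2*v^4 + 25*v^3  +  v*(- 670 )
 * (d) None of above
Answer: d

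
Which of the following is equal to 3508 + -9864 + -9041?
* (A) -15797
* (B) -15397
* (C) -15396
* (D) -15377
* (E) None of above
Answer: B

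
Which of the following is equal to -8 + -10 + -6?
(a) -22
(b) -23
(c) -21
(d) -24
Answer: d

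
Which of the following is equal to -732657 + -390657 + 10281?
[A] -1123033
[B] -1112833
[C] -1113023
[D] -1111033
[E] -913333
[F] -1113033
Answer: F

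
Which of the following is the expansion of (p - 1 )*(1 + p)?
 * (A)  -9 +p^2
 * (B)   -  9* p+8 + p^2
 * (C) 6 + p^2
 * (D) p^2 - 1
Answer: D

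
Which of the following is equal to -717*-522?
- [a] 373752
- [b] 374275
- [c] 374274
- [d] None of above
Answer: c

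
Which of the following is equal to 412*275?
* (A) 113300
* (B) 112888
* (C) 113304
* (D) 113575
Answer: A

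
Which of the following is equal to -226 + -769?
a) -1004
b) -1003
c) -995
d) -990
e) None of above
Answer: c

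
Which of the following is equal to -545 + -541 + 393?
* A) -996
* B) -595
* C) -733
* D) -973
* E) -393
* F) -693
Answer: F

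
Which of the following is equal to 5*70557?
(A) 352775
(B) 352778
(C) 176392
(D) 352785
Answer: D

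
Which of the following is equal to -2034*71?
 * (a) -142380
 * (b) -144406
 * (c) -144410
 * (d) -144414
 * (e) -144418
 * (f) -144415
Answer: d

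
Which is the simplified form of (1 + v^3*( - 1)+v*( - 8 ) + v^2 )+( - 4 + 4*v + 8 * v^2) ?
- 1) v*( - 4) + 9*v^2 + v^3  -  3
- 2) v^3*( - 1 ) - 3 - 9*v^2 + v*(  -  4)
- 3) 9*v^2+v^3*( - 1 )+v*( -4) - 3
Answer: 3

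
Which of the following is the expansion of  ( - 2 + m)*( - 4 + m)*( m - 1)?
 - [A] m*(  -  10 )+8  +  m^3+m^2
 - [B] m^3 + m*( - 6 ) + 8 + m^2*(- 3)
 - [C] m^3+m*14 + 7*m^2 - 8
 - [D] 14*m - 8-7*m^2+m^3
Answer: D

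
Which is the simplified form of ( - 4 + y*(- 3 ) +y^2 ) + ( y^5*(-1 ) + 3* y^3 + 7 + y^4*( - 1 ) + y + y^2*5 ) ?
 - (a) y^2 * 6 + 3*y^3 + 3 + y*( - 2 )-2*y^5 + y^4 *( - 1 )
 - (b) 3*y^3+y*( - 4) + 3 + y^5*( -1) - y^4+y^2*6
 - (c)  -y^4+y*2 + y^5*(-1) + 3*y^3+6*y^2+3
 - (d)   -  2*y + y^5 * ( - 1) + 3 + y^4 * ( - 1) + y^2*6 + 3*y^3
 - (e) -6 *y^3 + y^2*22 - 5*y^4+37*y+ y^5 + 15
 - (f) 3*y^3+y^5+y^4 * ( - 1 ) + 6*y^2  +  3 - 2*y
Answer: d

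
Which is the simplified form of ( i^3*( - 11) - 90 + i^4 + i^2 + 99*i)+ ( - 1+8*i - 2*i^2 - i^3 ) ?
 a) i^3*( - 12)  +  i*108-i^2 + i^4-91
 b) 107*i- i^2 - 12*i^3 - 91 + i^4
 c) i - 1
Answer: b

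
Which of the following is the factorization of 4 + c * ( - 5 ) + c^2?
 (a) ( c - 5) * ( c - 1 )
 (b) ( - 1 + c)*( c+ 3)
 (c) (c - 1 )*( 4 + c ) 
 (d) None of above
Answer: d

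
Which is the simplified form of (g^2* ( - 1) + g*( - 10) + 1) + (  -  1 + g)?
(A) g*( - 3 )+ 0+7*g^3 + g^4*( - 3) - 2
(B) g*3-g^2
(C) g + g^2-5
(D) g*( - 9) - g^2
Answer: D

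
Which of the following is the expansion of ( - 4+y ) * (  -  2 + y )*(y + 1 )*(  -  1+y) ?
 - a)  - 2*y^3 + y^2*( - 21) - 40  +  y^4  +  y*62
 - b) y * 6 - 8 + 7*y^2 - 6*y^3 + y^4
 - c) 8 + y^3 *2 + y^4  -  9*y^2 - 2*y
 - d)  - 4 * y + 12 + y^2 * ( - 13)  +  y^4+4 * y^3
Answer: b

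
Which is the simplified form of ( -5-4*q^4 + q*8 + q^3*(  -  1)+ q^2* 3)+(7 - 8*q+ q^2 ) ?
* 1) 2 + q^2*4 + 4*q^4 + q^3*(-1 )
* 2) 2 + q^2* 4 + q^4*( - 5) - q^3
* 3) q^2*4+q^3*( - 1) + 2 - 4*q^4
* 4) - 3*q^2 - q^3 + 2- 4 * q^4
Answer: 3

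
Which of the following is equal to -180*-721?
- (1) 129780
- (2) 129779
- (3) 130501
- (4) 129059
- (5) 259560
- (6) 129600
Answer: 1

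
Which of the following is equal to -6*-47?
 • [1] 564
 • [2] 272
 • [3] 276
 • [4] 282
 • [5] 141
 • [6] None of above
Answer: 4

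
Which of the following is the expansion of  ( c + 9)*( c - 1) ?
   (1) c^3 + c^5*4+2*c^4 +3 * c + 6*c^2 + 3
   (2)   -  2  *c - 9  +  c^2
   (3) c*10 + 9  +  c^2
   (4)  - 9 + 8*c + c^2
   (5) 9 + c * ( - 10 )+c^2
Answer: 4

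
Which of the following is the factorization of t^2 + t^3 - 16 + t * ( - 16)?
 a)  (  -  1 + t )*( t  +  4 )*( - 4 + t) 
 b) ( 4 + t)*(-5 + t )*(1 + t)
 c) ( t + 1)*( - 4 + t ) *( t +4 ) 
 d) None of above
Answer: c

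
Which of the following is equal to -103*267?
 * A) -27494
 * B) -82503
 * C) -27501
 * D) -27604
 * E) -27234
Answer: C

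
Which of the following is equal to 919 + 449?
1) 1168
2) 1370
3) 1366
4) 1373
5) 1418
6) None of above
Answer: 6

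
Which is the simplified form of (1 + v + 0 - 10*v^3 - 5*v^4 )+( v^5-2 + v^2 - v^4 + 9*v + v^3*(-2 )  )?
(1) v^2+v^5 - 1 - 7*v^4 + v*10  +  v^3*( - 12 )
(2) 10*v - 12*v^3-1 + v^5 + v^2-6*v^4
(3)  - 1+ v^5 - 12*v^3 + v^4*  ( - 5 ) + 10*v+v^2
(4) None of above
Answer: 2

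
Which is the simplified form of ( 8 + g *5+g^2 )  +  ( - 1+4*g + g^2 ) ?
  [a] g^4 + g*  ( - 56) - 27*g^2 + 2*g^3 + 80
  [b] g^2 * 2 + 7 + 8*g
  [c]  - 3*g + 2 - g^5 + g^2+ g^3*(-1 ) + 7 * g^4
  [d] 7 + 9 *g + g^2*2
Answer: d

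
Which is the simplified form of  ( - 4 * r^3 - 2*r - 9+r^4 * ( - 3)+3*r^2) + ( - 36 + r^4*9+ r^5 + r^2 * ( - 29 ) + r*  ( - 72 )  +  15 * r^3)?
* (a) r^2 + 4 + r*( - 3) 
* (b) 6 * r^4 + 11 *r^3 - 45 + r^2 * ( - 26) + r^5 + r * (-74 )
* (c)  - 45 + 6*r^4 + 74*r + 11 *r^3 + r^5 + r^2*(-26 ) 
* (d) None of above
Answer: b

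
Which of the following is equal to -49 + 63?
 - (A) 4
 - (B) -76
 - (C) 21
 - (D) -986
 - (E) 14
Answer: E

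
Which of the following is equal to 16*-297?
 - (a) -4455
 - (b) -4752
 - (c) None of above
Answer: b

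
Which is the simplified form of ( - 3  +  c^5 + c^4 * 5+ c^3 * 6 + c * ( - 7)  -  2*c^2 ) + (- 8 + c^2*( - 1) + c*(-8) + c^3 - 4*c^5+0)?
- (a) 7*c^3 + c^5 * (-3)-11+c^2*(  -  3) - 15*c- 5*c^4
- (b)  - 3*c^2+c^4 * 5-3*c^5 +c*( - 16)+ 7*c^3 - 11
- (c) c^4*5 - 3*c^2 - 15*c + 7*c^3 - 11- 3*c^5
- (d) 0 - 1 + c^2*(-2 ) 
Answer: c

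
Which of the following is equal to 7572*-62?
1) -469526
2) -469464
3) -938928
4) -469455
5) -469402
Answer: 2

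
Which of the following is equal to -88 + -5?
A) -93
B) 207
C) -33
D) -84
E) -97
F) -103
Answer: A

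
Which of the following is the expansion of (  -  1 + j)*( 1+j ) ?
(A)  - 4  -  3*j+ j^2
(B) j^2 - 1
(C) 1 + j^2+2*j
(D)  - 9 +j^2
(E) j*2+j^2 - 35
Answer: B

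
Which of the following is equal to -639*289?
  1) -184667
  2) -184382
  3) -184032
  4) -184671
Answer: 4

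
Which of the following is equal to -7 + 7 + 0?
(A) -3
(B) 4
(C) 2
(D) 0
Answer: D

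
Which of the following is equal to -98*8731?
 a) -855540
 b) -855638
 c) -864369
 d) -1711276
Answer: b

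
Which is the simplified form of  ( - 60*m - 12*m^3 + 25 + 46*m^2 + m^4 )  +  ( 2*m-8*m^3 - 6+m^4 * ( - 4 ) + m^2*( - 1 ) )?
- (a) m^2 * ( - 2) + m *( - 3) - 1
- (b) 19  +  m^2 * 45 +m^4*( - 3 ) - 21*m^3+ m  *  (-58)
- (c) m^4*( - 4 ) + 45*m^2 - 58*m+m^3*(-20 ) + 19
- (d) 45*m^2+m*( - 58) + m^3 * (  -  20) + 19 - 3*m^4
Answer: d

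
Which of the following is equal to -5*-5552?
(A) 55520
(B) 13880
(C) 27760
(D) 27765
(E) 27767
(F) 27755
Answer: C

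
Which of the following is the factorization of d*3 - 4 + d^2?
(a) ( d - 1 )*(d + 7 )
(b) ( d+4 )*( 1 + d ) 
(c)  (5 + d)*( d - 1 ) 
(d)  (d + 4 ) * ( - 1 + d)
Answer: d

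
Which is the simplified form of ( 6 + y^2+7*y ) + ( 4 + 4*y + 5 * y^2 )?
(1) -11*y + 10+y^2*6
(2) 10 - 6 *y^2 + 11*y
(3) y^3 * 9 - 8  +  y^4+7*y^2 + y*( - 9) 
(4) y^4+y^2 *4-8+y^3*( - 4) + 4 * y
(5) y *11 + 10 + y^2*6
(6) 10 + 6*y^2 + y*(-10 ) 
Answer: 5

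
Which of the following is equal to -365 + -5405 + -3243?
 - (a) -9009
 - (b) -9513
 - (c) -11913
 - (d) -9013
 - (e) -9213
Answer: d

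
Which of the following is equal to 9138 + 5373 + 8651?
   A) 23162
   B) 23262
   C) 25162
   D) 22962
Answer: A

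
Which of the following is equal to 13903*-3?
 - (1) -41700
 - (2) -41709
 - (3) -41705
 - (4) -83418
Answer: 2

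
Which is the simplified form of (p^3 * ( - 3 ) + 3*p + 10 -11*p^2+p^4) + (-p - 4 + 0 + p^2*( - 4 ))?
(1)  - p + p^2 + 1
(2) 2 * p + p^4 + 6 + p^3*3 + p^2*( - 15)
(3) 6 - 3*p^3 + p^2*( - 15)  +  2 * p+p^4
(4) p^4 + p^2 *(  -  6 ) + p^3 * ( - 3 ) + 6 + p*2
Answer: 3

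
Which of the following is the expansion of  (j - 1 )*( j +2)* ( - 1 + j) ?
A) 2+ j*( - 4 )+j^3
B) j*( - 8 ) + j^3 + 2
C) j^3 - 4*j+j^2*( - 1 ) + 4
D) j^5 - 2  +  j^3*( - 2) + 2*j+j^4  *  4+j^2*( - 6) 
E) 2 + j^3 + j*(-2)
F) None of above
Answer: F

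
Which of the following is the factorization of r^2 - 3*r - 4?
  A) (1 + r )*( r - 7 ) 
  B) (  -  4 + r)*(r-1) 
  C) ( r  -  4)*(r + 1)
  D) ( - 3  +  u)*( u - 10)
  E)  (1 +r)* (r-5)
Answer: C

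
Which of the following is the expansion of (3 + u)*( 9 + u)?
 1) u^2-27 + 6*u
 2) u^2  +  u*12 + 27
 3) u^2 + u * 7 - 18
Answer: 2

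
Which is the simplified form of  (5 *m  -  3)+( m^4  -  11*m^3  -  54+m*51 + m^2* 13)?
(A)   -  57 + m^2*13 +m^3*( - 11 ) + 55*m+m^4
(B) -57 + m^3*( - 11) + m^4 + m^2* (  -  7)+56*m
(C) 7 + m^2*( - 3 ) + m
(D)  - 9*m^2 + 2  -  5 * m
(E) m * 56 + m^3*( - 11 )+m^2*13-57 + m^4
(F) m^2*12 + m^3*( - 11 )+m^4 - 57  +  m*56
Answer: E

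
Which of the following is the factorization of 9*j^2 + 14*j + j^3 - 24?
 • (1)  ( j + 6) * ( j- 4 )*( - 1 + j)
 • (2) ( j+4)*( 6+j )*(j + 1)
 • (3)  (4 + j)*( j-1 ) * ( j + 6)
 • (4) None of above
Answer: 3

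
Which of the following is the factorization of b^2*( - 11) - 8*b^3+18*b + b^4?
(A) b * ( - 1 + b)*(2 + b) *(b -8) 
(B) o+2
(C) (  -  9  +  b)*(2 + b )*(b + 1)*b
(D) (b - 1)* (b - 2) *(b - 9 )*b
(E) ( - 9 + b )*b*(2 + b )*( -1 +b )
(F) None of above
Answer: E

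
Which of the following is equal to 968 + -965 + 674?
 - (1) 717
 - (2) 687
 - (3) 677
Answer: 3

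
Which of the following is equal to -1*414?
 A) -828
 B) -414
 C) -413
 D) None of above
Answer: B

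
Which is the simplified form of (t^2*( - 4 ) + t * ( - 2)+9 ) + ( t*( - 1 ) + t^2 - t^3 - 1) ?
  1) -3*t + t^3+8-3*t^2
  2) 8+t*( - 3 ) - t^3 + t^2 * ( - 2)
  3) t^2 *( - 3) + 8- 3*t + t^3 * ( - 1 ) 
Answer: 3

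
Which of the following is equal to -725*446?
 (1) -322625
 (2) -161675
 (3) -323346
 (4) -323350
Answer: 4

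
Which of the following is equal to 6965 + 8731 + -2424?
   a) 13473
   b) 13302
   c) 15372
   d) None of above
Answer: d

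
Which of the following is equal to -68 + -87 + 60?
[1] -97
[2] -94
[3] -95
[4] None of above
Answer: 3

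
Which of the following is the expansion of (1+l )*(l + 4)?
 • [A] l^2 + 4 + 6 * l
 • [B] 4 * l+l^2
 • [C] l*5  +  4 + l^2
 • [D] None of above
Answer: C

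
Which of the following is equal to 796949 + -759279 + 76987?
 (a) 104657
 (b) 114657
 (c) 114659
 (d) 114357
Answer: b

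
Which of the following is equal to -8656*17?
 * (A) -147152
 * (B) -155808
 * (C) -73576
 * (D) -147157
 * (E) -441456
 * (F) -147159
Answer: A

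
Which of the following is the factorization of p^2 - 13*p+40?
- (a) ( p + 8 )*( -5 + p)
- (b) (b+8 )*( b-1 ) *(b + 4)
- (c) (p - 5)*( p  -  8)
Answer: c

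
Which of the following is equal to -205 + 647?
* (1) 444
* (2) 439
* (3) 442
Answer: 3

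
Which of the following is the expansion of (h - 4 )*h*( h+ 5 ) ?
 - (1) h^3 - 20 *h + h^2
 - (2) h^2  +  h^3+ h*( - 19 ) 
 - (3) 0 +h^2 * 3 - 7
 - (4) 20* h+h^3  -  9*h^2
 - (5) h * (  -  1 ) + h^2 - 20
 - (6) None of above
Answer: 1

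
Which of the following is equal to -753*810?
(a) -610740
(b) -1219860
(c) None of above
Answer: c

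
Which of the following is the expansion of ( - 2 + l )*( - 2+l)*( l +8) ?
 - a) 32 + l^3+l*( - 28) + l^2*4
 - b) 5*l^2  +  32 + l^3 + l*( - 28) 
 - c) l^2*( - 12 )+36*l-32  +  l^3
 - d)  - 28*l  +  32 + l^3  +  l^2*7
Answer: a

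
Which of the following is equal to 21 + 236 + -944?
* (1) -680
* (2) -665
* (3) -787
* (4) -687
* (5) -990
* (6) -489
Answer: 4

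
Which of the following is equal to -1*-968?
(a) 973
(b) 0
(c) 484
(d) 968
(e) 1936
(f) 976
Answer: d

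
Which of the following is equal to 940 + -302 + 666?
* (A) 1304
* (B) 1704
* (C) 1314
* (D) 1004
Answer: A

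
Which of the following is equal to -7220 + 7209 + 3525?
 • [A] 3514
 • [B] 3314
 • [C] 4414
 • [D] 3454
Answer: A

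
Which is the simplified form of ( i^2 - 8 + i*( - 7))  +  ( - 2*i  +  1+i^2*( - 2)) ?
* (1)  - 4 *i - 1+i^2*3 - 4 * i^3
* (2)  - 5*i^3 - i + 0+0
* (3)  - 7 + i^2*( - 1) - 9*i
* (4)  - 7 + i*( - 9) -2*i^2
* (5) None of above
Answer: 3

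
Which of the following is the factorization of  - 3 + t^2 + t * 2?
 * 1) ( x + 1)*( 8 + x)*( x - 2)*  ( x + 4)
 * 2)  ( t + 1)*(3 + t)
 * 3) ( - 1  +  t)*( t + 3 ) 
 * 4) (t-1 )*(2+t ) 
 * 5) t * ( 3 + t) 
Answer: 3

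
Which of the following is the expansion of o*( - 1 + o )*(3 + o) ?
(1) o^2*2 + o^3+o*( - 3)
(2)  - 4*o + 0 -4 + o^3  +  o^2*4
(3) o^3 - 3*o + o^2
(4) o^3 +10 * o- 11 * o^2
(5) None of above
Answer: 1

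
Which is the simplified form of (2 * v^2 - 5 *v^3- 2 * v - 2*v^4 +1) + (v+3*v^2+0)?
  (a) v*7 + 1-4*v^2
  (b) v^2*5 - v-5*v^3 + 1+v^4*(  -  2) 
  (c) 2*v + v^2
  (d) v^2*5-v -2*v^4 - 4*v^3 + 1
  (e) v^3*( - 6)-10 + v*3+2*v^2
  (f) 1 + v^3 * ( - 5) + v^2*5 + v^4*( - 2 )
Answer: b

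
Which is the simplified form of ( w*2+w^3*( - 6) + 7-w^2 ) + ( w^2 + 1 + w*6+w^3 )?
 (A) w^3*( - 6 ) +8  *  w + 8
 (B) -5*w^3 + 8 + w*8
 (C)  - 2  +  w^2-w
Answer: B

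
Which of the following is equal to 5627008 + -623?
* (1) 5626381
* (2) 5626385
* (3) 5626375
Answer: 2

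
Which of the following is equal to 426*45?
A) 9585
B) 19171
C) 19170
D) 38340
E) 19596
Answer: C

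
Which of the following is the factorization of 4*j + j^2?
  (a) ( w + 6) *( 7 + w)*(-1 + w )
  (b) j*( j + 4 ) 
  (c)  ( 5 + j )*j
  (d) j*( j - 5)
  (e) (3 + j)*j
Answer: b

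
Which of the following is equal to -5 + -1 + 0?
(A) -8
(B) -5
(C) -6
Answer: C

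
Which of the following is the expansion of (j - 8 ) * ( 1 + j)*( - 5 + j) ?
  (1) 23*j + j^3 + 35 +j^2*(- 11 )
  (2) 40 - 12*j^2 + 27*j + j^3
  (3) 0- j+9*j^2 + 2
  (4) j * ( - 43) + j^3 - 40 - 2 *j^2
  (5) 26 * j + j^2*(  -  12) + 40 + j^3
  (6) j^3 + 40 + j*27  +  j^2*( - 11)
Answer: 2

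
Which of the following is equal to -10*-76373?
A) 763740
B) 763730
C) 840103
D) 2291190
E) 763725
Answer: B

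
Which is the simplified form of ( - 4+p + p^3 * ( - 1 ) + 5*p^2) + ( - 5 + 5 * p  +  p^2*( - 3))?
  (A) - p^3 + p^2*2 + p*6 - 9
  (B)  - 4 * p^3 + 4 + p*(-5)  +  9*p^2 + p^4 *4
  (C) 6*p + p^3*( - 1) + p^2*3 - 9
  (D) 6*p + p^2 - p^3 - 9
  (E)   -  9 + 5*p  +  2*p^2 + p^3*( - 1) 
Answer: A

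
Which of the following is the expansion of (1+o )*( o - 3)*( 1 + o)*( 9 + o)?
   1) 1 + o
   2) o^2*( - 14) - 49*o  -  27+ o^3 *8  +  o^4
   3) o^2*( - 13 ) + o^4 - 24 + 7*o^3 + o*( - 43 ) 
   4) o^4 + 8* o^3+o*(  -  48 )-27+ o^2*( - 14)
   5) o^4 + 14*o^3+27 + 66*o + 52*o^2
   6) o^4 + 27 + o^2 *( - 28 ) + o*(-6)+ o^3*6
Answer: 4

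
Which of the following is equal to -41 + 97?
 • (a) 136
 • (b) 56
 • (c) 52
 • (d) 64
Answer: b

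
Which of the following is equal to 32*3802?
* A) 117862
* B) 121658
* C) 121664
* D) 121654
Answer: C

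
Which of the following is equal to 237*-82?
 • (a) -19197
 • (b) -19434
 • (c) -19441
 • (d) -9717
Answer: b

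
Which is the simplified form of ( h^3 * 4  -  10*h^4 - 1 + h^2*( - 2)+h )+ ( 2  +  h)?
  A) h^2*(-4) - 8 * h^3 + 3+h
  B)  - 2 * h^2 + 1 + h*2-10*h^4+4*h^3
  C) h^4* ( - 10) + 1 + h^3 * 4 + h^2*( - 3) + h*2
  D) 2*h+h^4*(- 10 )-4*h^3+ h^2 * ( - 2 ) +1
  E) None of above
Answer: B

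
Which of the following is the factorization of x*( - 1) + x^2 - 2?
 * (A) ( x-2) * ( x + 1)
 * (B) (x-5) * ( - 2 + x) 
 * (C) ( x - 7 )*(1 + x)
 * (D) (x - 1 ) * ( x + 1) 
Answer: A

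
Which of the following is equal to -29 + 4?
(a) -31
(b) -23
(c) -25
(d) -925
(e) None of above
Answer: c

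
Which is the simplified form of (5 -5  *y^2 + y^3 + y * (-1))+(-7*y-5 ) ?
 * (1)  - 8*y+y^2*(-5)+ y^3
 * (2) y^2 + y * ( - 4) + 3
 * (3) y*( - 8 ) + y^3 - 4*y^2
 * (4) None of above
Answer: 1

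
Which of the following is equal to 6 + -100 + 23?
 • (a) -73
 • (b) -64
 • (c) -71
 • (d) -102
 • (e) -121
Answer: c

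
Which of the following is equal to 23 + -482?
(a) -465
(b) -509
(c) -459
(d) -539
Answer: c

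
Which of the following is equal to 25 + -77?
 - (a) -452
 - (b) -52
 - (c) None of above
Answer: b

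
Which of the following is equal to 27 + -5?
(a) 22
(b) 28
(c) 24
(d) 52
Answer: a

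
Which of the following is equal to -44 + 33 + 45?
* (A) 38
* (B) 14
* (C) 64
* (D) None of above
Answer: D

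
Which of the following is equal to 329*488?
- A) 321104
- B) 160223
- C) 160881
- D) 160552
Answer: D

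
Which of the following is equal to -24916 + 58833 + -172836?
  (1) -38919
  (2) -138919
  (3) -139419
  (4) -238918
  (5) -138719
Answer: 2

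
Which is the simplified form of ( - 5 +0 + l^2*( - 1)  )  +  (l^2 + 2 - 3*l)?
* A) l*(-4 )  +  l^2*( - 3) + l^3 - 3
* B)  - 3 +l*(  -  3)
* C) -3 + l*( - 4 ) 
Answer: B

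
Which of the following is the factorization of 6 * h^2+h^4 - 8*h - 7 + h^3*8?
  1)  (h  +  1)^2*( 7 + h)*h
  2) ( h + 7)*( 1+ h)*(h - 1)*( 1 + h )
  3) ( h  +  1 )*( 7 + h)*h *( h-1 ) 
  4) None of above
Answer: 2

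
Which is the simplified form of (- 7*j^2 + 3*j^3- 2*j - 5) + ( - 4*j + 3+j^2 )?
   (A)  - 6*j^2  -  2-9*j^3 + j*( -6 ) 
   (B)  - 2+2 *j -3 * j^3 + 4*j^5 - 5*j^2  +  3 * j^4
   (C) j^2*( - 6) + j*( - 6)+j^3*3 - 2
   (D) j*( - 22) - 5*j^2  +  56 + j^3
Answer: C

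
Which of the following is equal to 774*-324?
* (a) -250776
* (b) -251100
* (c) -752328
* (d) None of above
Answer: a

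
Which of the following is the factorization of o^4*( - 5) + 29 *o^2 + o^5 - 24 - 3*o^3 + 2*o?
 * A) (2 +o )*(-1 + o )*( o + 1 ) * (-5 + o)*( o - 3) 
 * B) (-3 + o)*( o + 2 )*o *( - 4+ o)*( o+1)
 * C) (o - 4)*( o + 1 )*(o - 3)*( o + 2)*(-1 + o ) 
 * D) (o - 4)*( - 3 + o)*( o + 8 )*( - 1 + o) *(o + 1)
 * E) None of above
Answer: C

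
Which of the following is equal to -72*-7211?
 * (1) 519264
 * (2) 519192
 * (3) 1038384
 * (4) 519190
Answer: 2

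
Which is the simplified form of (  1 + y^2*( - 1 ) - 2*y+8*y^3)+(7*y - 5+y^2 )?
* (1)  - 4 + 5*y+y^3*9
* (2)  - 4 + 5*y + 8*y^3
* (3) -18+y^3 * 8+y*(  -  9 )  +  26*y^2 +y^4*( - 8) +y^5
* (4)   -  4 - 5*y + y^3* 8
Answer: 2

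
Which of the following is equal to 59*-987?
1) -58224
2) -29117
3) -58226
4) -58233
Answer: 4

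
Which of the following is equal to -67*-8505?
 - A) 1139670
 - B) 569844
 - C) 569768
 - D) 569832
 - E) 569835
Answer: E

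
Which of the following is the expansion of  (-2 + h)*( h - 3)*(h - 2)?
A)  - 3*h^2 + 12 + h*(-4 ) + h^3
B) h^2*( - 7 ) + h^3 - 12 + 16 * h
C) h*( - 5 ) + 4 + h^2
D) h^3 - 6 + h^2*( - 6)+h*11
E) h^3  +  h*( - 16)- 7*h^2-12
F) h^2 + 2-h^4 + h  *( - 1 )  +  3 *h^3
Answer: B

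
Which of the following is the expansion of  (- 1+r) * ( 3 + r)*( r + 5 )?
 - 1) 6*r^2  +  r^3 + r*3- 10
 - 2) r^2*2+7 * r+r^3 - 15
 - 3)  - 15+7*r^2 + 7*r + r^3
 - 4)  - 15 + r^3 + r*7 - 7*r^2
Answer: 3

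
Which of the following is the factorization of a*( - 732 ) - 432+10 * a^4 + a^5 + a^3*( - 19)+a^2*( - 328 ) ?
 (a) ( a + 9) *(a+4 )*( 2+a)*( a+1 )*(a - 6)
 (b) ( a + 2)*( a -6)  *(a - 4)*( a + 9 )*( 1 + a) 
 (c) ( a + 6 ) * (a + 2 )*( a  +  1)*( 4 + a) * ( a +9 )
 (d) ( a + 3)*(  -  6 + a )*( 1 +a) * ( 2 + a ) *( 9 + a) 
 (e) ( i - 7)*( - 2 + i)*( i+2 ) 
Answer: a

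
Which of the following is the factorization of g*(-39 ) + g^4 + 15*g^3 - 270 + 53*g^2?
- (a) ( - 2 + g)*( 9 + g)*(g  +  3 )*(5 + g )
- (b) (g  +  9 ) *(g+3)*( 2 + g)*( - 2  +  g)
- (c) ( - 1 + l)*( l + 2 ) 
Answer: a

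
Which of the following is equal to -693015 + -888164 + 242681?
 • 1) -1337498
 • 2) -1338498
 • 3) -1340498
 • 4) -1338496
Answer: 2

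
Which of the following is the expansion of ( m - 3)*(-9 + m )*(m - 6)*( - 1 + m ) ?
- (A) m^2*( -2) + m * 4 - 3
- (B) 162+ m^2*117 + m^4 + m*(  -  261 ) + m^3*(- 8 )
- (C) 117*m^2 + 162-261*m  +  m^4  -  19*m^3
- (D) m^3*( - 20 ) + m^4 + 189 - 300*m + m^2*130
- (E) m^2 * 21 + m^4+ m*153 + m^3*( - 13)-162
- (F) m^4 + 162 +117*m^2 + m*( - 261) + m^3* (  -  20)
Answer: C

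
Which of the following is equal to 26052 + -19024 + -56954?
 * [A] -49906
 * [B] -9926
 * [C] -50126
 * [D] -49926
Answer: D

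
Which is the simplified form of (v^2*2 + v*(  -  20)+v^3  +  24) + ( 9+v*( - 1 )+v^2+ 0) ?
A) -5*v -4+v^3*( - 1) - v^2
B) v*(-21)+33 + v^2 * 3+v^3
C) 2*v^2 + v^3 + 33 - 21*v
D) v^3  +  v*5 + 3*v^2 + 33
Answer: B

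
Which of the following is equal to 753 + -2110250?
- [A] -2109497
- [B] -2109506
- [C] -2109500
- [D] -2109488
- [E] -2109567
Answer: A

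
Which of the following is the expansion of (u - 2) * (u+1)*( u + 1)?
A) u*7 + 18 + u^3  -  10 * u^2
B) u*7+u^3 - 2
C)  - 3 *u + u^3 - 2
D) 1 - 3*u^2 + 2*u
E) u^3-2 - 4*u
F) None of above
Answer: C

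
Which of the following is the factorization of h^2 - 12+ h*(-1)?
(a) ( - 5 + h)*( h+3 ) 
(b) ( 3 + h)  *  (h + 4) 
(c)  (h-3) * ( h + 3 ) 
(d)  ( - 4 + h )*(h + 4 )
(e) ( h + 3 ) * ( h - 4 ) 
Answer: e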